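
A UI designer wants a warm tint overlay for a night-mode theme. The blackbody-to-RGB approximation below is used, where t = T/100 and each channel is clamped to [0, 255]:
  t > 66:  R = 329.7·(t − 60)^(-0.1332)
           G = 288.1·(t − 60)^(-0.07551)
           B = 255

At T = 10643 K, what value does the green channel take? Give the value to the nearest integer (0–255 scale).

t = 10643/100 = 106.43; the t > 66 branch applies.
G = 288.1·(106.43 − 60)^(-0.07551) = 288.1·46.43^(-0.07551) = 288.1·0.74841 = 215.617.
Rounded: 216.

216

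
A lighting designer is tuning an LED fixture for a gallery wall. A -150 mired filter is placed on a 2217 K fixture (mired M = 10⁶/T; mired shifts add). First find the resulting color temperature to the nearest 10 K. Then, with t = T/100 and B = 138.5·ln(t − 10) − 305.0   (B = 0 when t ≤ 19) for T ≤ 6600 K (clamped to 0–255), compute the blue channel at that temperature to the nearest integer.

130

M_in = 10⁶/2217 = 451.06; M_out = 451.06 + (-150) = 301.06.
T_out = 10⁶/301.06 = 3321.6 K → 3320 K; t = 33.2.
B = 138.5·ln(33.2 − 10) − 305.0 = 138.5·ln 23.2 − 305.0 = 138.5·3.1442 − 305.0 = 130.465.
Rounded: 130.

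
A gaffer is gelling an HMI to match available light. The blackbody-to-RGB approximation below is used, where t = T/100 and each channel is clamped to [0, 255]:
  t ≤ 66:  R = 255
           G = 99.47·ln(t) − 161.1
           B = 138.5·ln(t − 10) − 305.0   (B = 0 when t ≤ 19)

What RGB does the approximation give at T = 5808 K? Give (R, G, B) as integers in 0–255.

(255, 243, 231)

t = 5808/100 = 58.08; the t ≤ 66 branch applies.
R = 255 by definition for t ≤ 66.
G = 99.47·ln 58.08 − 161.1 = 99.47·4.0618 − 161.1 = 242.929.
B = 138.5·ln(58.08 − 10) − 305.0 = 138.5·ln 48.08 − 305.0 = 138.5·3.8729 − 305.0 = 231.392.
Rounded: (255, 243, 231).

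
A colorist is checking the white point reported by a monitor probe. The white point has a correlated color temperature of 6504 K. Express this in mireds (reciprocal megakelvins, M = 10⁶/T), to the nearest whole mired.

154 mireds

M = 10⁶ / 6504 = 153.752 → 154 mireds.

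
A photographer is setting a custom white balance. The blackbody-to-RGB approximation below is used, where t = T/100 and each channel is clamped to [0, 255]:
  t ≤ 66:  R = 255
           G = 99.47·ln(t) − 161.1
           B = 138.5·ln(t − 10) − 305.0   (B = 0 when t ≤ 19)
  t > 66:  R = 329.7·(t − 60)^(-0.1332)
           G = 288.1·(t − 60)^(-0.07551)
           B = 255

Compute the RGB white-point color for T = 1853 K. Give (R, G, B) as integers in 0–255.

(255, 129, 0)

t = 1853/100 = 18.53; the t ≤ 66 branch applies.
R = 255 by definition for t ≤ 66.
G = 99.47·ln 18.53 − 161.1 = 99.47·2.9194 − 161.1 = 129.292.
t = 18.53 ≤ 19, so B = 0.
Rounded: (255, 129, 0).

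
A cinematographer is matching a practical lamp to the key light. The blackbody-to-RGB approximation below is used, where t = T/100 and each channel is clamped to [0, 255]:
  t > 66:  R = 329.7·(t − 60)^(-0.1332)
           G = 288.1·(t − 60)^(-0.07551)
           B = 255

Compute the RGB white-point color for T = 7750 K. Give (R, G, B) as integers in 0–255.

t = 7750/100 = 77.5; the t > 66 branch applies.
R = 329.7·(77.5 − 60)^(-0.1332) = 329.7·17.5^(-0.1332) = 329.7·0.68301 = 225.189.
G = 288.1·(77.5 − 60)^(-0.07551) = 288.1·17.5^(-0.07551) = 288.1·0.80563 = 232.103.
B = 255 by definition for t > 66.
Rounded: (225, 232, 255).

(225, 232, 255)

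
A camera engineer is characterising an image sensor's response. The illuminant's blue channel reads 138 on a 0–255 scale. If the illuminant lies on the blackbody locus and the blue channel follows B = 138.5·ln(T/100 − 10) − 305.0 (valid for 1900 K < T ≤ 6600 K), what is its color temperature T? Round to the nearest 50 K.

3450 K

ln(t − 10) = (138 + 305.0) / 138.5 = 3.1986.
t − 10 = e^3.1986 = 24.497, so t = 34.497.
T = 100·t = 3450 K → 3450 K to the nearest 50 K.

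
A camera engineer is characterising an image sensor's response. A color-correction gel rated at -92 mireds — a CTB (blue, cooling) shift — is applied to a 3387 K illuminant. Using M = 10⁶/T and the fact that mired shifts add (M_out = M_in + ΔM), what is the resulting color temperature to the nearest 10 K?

M_in = 10⁶/3387 = 295.25 mireds.
M_out = 295.25 + (-92) = 203.25 mireds.
T_out = 10⁶/203.25 = 4920.1 K → 4920 K.

4920 K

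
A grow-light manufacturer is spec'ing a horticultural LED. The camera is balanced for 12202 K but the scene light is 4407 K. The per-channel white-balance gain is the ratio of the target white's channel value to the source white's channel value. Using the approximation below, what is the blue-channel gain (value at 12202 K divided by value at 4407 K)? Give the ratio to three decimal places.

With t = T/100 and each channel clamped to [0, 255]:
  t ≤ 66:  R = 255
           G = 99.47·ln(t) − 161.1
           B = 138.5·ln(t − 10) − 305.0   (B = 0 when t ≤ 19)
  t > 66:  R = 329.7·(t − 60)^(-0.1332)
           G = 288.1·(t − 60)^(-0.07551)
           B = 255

1.388

At 4407 K (t = 44.07):
  B = 138.5·ln(44.07 − 10) − 305.0 = 138.5·ln 34.07 − 305.0 = 138.5·3.5284 − 305.0 = 183.686.
At 12202 K (t = 122.02):
  B = 255 by definition for t > 66.
Gain = 255.000 / 183.686 = 1.3882 → 1.388.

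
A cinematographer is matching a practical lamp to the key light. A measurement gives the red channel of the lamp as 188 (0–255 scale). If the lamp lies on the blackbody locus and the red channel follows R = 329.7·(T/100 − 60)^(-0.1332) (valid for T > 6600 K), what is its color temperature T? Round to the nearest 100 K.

(t − 60)^(-0.1332) = 188/329.7 = 0.57022.
t − 60 = 0.57022^(1/-0.1332) = 0.57022^(-7.508) = 67.848, so t = 127.848.
T = 100·t = 12785 K → 12800 K to the nearest 100 K.

12800 K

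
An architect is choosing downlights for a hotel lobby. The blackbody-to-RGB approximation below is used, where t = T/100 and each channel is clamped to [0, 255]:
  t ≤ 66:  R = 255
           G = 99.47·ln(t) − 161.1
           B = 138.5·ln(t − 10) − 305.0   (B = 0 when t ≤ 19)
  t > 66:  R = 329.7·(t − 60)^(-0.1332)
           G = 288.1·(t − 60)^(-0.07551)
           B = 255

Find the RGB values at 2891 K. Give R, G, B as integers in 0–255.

t = 2891/100 = 28.91; the t ≤ 66 branch applies.
R = 255 by definition for t ≤ 66.
G = 99.47·ln 28.91 − 161.1 = 99.47·3.3642 − 161.1 = 173.536.
B = 138.5·ln(28.91 − 10) − 305.0 = 138.5·ln 18.91 − 305.0 = 138.5·2.9397 − 305.0 = 102.147.
Rounded: (255, 174, 102).

R=255, G=174, B=102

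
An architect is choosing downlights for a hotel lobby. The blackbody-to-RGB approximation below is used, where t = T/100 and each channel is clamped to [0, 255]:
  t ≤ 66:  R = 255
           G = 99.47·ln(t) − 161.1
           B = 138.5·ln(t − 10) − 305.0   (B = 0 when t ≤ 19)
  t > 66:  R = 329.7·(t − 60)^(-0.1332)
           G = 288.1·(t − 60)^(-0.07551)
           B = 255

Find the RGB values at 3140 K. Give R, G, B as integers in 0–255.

R=255, G=182, B=119

t = 3140/100 = 31.4; the t ≤ 66 branch applies.
R = 255 by definition for t ≤ 66.
G = 99.47·ln 31.4 − 161.1 = 99.47·3.4468 − 161.1 = 181.754.
B = 138.5·ln(31.4 − 10) − 305.0 = 138.5·ln 21.4 − 305.0 = 138.5·3.0634 − 305.0 = 119.280.
Rounded: (255, 182, 119).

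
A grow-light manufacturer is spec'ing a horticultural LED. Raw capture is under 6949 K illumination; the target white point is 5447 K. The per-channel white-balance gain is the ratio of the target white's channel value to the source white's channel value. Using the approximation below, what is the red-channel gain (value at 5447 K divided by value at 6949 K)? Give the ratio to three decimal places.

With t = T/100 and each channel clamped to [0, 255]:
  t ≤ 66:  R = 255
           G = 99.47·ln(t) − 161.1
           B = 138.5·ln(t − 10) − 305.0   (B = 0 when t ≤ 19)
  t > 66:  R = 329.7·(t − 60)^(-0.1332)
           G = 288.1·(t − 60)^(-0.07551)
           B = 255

1.044

At 6949 K (t = 69.49):
  R = 329.7·(69.49 − 60)^(-0.1332) = 329.7·9.49^(-0.1332) = 329.7·0.74102 = 244.313.
At 5447 K (t = 54.47):
  R = 255 by definition for t ≤ 66.
Gain = 255.000 / 244.313 = 1.0437 → 1.044.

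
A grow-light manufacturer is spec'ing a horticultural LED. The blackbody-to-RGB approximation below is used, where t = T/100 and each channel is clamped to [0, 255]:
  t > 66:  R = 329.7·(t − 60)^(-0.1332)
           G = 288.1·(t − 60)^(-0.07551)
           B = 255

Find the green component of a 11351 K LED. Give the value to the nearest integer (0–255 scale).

213

t = 11351/100 = 113.51; the t > 66 branch applies.
G = 288.1·(113.51 − 60)^(-0.07551) = 288.1·53.51^(-0.07551) = 288.1·0.74043 = 213.319.
Rounded: 213.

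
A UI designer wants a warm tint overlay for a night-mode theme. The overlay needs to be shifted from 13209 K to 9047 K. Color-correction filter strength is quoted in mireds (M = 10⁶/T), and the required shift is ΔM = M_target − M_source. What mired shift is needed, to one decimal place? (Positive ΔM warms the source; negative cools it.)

+34.8 mireds

M_source = 10⁶/13209 = 75.706; M_target = 10⁶/9047 = 110.534.
ΔM = 110.534 − 75.706 = 34.828 → +34.8 mireds, a warming shift.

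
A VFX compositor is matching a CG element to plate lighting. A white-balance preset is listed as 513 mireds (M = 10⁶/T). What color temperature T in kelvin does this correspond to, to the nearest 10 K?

T = 10⁶ / 513 = 1949.32 K → 1950 K.

1950 K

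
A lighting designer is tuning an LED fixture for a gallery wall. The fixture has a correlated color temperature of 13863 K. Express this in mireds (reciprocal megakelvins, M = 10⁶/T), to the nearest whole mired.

72 mireds

M = 10⁶ / 13863 = 72.134 → 72 mireds.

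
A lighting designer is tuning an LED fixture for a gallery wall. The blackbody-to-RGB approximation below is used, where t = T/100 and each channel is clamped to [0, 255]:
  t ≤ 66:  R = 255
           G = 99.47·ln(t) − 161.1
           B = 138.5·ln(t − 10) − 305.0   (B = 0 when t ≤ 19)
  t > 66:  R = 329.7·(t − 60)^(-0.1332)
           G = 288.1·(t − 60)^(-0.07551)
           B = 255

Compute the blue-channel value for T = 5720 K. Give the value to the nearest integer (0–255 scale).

t = 5720/100 = 57.2; the t ≤ 66 branch applies.
B = 138.5·ln(57.2 − 10) − 305.0 = 138.5·ln 47.2 − 305.0 = 138.5·3.8544 − 305.0 = 228.834.
Rounded: 229.

229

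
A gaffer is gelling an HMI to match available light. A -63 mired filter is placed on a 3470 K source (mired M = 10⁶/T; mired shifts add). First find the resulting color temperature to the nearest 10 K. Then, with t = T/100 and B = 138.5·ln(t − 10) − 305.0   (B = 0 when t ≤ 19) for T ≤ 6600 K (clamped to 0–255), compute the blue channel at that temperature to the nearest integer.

M_in = 10⁶/3470 = 288.18; M_out = 288.18 + (-63) = 225.18.
T_out = 10⁶/225.18 = 4440.8 K → 4440 K; t = 44.4.
B = 138.5·ln(44.4 − 10) − 305.0 = 138.5·ln 34.4 − 305.0 = 138.5·3.5381 − 305.0 = 185.021.
Rounded: 185.

185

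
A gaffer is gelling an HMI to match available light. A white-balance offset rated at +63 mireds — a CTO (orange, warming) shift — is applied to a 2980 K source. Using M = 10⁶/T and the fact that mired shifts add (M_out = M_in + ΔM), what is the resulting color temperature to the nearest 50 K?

M_in = 10⁶/2980 = 335.57 mireds.
M_out = 335.57 + (+63) = 398.57 mireds.
T_out = 10⁶/398.57 = 2509.0 K → 2500 K.

2500 K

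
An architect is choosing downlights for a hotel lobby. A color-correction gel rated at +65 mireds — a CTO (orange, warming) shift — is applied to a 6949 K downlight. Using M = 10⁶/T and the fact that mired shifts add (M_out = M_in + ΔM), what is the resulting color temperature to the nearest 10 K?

4790 K

M_in = 10⁶/6949 = 143.91 mireds.
M_out = 143.91 + (+65) = 208.91 mireds.
T_out = 10⁶/208.91 = 4786.9 K → 4790 K.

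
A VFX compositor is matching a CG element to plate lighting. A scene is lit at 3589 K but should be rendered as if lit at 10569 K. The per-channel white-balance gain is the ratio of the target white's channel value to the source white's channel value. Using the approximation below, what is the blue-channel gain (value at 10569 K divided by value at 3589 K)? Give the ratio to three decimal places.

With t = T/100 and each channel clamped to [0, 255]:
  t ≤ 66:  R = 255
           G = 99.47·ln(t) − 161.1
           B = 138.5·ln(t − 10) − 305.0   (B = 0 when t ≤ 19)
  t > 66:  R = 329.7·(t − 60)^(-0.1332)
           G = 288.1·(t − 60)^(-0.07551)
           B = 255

At 3589 K (t = 35.89):
  B = 138.5·ln(35.89 − 10) − 305.0 = 138.5·ln 25.89 − 305.0 = 138.5·3.2539 − 305.0 = 145.659.
At 10569 K (t = 105.69):
  B = 255 by definition for t > 66.
Gain = 255.000 / 145.659 = 1.7507 → 1.751.

1.751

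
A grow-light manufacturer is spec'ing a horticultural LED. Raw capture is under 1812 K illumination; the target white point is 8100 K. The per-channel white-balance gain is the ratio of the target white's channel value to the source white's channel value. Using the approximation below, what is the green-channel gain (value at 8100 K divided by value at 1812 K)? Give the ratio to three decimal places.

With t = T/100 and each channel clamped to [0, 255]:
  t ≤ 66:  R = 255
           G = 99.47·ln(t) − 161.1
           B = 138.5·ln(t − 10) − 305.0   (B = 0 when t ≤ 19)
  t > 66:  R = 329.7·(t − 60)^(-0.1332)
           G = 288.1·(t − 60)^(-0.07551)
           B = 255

1.802

At 1812 K (t = 18.12):
  G = 99.47·ln 18.12 − 161.1 = 99.47·2.8970 − 161.1 = 127.066.
At 8100 K (t = 81):
  G = 288.1·(81 − 60)^(-0.07551) = 288.1·21^(-0.07551) = 288.1·0.79462 = 228.930.
Gain = 228.930 / 127.066 = 1.8017 → 1.802.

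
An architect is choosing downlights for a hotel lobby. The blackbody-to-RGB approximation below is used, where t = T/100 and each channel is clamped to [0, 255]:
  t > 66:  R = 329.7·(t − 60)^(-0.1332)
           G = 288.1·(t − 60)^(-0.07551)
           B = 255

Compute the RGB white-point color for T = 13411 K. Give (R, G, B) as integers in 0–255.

t = 13411/100 = 134.11; the t > 66 branch applies.
R = 329.7·(134.11 − 60)^(-0.1332) = 329.7·74.11^(-0.1332) = 329.7·0.56355 = 185.802.
G = 288.1·(134.11 − 60)^(-0.07551) = 288.1·74.11^(-0.07551) = 288.1·0.72245 = 208.137.
B = 255 by definition for t > 66.
Rounded: (186, 208, 255).

(186, 208, 255)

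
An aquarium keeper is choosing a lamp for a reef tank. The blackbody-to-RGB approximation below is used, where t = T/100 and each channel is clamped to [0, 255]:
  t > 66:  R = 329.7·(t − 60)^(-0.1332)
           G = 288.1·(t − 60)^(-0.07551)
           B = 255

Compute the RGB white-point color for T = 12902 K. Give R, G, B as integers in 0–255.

R=188, G=209, B=255

t = 12902/100 = 129.02; the t > 66 branch applies.
R = 329.7·(129.02 − 60)^(-0.1332) = 329.7·69.02^(-0.1332) = 329.7·0.56892 = 187.572.
G = 288.1·(129.02 − 60)^(-0.07551) = 288.1·69.02^(-0.07551) = 288.1·0.72634 = 209.258.
B = 255 by definition for t > 66.
Rounded: (188, 209, 255).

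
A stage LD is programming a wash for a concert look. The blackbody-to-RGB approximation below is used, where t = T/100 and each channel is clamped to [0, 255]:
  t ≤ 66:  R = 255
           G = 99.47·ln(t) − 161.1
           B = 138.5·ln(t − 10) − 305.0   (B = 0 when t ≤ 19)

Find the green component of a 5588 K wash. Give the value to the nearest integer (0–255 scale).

239

t = 5588/100 = 55.88; the t ≤ 66 branch applies.
G = 99.47·ln 55.88 − 161.1 = 99.47·4.0232 − 161.1 = 239.088.
Rounded: 239.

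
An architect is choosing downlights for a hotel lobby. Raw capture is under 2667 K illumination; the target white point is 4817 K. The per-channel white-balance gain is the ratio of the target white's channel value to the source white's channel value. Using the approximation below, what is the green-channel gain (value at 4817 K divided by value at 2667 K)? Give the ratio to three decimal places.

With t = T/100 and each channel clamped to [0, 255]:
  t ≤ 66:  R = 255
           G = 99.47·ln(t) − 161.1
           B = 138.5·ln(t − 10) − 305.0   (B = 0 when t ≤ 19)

At 2667 K (t = 26.67):
  G = 99.47·ln 26.67 − 161.1 = 99.47·3.2835 − 161.1 = 165.514.
At 4817 K (t = 48.17):
  G = 99.47·ln 48.17 − 161.1 = 99.47·3.8747 − 161.1 = 224.320.
Gain = 224.320 / 165.514 = 1.3553 → 1.355.

1.355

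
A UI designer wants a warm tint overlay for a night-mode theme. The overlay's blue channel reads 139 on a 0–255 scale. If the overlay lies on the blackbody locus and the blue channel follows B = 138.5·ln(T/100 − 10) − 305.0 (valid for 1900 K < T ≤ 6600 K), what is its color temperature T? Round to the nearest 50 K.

3450 K

ln(t − 10) = (139 + 305.0) / 138.5 = 3.2058.
t − 10 = e^3.2058 = 24.675, so t = 34.675.
T = 100·t = 3467 K → 3450 K to the nearest 50 K.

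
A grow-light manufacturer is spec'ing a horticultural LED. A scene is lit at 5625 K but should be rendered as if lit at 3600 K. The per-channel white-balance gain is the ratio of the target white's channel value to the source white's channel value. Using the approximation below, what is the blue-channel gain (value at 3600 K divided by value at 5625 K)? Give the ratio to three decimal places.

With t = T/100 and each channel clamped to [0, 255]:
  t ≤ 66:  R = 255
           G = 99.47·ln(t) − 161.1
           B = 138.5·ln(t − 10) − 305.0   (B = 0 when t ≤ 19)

0.647

At 5625 K (t = 56.25):
  B = 138.5·ln(56.25 − 10) − 305.0 = 138.5·ln 46.25 − 305.0 = 138.5·3.8341 − 305.0 = 226.018.
At 3600 K (t = 36):
  B = 138.5·ln(36 − 10) − 305.0 = 138.5·ln 26 − 305.0 = 138.5·3.2581 − 305.0 = 146.246.
Gain = 146.246 / 226.018 = 0.6471 → 0.647.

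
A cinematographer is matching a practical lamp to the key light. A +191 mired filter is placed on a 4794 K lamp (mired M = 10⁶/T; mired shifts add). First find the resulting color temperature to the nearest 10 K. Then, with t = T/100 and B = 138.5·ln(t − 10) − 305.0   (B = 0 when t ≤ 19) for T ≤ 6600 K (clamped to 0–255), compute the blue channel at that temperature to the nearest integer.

70

M_in = 10⁶/4794 = 208.59; M_out = 208.59 + (+191) = 399.59.
T_out = 10⁶/399.59 = 2502.5 K → 2500 K; t = 25.
B = 138.5·ln(25 − 10) − 305.0 = 138.5·ln 15 − 305.0 = 138.5·2.7081 − 305.0 = 70.065.
Rounded: 70.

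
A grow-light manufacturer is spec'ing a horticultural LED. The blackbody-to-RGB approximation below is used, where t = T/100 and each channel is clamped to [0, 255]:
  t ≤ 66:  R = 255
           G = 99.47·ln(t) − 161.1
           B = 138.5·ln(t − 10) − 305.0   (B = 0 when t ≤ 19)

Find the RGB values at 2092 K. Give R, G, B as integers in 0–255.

R=255, G=141, B=26

t = 2092/100 = 20.92; the t ≤ 66 branch applies.
R = 255 by definition for t ≤ 66.
G = 99.47·ln 20.92 − 161.1 = 99.47·3.0407 − 161.1 = 141.359.
B = 138.5·ln(20.92 − 10) − 305.0 = 138.5·ln 10.92 − 305.0 = 138.5·2.3906 − 305.0 = 26.098.
Rounded: (255, 141, 26).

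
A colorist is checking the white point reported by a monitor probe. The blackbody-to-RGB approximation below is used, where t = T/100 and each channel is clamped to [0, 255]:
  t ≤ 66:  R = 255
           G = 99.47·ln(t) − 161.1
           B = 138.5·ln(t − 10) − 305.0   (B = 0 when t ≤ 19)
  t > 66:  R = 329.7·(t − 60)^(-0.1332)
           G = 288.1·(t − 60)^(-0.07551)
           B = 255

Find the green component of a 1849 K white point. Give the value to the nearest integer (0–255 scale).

t = 1849/100 = 18.49; the t ≤ 66 branch applies.
G = 99.47·ln 18.49 − 161.1 = 99.47·2.9172 − 161.1 = 129.077.
Rounded: 129.

129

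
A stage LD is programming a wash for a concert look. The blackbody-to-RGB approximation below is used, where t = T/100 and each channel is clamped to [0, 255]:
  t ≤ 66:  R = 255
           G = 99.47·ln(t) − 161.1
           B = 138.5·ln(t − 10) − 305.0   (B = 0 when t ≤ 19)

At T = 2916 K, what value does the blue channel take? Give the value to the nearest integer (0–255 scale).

t = 2916/100 = 29.16; the t ≤ 66 branch applies.
B = 138.5·ln(29.16 − 10) − 305.0 = 138.5·ln 19.16 − 305.0 = 138.5·2.9528 − 305.0 = 103.966.
Rounded: 104.

104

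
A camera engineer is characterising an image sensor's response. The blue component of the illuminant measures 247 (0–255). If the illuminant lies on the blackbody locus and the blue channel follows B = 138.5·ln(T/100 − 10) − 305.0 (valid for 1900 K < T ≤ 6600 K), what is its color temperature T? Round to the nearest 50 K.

ln(t − 10) = (247 + 305.0) / 138.5 = 3.9856.
t − 10 = e^3.9856 = 53.815, so t = 63.815.
T = 100·t = 6382 K → 6400 K to the nearest 50 K.

6400 K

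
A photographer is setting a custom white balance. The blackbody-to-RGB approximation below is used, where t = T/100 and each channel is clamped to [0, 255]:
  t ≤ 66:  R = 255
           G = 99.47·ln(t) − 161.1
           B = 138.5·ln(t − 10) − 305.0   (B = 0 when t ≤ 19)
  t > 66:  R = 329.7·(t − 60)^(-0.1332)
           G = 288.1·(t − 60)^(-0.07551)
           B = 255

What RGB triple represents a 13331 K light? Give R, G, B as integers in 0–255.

t = 13331/100 = 133.31; the t > 66 branch applies.
R = 329.7·(133.31 − 60)^(-0.1332) = 329.7·73.31^(-0.1332) = 329.7·0.56437 = 186.071.
G = 288.1·(133.31 − 60)^(-0.07551) = 288.1·73.31^(-0.07551) = 288.1·0.72304 = 208.307.
B = 255 by definition for t > 66.
Rounded: (186, 208, 255).

R=186, G=208, B=255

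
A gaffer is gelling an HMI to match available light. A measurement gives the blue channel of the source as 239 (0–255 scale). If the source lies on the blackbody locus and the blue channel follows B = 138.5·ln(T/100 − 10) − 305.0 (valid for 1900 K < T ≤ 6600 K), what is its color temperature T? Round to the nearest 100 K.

6100 K

ln(t − 10) = (239 + 305.0) / 138.5 = 3.9278.
t − 10 = e^3.9278 = 50.795, so t = 60.795.
T = 100·t = 6079 K → 6100 K to the nearest 100 K.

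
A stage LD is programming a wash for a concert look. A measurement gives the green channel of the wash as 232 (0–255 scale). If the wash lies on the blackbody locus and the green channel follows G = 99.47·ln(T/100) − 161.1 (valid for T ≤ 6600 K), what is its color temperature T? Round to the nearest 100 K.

5200 K

ln t = (232 + 161.1) / 99.47 = 3.9519.
t = e^3.9519 = 52.036.
T = 100·t = 5204 K → 5200 K to the nearest 100 K.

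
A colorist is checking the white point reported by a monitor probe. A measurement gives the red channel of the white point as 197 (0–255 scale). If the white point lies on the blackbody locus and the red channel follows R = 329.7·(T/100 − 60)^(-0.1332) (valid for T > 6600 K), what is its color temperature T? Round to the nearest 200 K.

10800 K

(t − 60)^(-0.1332) = 197/329.7 = 0.59751.
t − 60 = 0.59751^(1/-0.1332) = 0.59751^(-7.508) = 47.761, so t = 107.761.
T = 100·t = 10776 K → 10800 K to the nearest 200 K.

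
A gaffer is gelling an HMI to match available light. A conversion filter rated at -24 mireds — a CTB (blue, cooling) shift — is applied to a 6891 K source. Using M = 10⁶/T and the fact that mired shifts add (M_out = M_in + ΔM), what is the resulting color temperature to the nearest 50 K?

8250 K

M_in = 10⁶/6891 = 145.12 mireds.
M_out = 145.12 + (-24) = 121.12 mireds.
T_out = 10⁶/121.12 = 8256.5 K → 8250 K.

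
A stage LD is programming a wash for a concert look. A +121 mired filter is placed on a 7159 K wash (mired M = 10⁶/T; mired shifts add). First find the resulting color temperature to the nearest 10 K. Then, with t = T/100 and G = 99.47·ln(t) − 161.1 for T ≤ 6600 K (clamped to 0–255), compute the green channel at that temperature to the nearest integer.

M_in = 10⁶/7159 = 139.68; M_out = 139.68 + (+121) = 260.68.
T_out = 10⁶/260.68 = 3836.1 K → 3840 K; t = 38.4.
G = 99.47·ln 38.4 − 161.1 = 99.47·3.6481 − 161.1 = 201.772.
Rounded: 202.

202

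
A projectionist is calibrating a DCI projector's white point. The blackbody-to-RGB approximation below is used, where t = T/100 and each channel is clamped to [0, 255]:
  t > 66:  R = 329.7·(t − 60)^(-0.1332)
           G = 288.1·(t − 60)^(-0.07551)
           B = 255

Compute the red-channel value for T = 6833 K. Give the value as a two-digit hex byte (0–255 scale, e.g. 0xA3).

t = 6833/100 = 68.33; the t > 66 branch applies.
R = 329.7·(68.33 − 60)^(-0.1332) = 329.7·8.33^(-0.1332) = 329.7·0.75400 = 248.593.
Rounded: 249; in hex, 0xF9.

0xF9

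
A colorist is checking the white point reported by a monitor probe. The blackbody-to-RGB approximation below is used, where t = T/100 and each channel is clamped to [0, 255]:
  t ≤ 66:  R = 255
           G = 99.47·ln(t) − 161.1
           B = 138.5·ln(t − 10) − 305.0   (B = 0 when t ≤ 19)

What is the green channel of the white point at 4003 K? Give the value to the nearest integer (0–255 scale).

t = 4003/100 = 40.03; the t ≤ 66 branch applies.
G = 99.47·ln 40.03 − 161.1 = 99.47·3.6896 − 161.1 = 205.907.
Rounded: 206.

206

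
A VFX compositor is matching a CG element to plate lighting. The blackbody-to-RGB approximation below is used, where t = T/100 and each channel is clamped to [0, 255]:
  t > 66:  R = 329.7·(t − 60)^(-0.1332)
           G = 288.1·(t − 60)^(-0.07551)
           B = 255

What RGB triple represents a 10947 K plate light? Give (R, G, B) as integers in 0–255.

(196, 215, 255)

t = 10947/100 = 109.47; the t > 66 branch applies.
R = 329.7·(109.47 − 60)^(-0.1332) = 329.7·49.47^(-0.1332) = 329.7·0.59472 = 196.080.
G = 288.1·(109.47 − 60)^(-0.07551) = 288.1·49.47^(-0.07551) = 288.1·0.74484 = 214.587.
B = 255 by definition for t > 66.
Rounded: (196, 215, 255).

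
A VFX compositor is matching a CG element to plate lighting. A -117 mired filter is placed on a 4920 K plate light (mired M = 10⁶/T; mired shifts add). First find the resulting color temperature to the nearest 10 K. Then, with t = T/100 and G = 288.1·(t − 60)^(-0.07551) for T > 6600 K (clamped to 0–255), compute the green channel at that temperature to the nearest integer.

213

M_in = 10⁶/4920 = 203.25; M_out = 203.25 + (-117) = 86.25.
T_out = 10⁶/86.25 = 11593.9 K → 11590 K; t = 115.9.
G = 288.1·(115.9 − 60)^(-0.07551) = 288.1·55.9^(-0.07551) = 288.1·0.73799 = 212.616.
Rounded: 213.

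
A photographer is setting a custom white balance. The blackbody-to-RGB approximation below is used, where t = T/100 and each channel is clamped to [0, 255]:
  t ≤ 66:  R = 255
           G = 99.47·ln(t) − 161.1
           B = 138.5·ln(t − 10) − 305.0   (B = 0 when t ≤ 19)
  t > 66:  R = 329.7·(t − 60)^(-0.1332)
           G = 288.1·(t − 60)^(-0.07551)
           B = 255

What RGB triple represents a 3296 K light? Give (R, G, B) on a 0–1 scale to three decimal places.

t = 3296/100 = 32.96; the t ≤ 66 branch applies.
R = 255 by definition for t ≤ 66.
G = 99.47·ln 32.96 − 161.1 = 99.47·3.4953 − 161.1 = 186.577.
B = 138.5·ln(32.96 − 10) − 305.0 = 138.5·ln 22.96 − 305.0 = 138.5·3.1338 − 305.0 = 129.025.
Dividing each by 255: (1.0000, 0.7317, 0.5060) → (1.000, 0.732, 0.506).

(1.000, 0.732, 0.506)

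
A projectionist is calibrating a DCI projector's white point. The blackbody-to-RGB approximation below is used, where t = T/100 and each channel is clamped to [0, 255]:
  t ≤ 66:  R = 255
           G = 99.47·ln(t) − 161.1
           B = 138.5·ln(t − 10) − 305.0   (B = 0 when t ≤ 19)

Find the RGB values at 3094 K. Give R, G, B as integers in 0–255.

t = 3094/100 = 30.94; the t ≤ 66 branch applies.
R = 255 by definition for t ≤ 66.
G = 99.47·ln 30.94 − 161.1 = 99.47·3.4320 − 161.1 = 180.286.
B = 138.5·ln(30.94 − 10) − 305.0 = 138.5·ln 20.94 − 305.0 = 138.5·3.0417 − 305.0 = 116.270.
Rounded: (255, 180, 116).

R=255, G=180, B=116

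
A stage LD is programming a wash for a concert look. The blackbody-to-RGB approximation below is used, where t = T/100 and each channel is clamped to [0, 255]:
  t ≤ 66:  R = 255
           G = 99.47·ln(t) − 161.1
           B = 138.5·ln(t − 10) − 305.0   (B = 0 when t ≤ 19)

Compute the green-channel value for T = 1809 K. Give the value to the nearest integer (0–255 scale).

127

t = 1809/100 = 18.09; the t ≤ 66 branch applies.
G = 99.47·ln 18.09 − 161.1 = 99.47·2.8954 − 161.1 = 126.901.
Rounded: 127.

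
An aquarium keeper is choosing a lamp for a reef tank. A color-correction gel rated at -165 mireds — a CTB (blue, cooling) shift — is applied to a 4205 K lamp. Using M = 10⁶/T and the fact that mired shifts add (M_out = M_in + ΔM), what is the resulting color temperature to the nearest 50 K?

13750 K

M_in = 10⁶/4205 = 237.81 mireds.
M_out = 237.81 + (-165) = 72.81 mireds.
T_out = 10⁶/72.81 = 13734.0 K → 13750 K.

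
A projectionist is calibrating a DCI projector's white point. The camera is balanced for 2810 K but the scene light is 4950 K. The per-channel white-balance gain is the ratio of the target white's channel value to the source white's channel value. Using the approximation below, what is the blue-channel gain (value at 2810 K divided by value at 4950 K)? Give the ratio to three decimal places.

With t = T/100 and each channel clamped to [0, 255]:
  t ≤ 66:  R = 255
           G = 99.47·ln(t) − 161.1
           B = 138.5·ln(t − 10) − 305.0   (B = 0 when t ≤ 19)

0.471

At 4950 K (t = 49.5):
  B = 138.5·ln(49.5 − 10) − 305.0 = 138.5·ln 39.5 − 305.0 = 138.5·3.6763 − 305.0 = 204.168.
At 2810 K (t = 28.1):
  B = 138.5·ln(28.1 − 10) − 305.0 = 138.5·ln 18.1 − 305.0 = 138.5·2.8959 − 305.0 = 96.084.
Gain = 96.084 / 204.168 = 0.4706 → 0.471.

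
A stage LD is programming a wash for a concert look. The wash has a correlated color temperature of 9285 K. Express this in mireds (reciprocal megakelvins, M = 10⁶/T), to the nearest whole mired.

M = 10⁶ / 9285 = 107.701 → 108 mireds.

108 mireds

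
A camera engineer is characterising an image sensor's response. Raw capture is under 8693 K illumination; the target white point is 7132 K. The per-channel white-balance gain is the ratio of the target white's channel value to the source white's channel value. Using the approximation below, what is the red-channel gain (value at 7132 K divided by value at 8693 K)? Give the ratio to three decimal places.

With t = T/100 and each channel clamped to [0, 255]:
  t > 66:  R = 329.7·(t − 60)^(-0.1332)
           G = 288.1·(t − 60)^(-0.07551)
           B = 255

1.122

At 8693 K (t = 86.93):
  R = 329.7·(86.93 − 60)^(-0.1332) = 329.7·26.93^(-0.1332) = 329.7·0.64490 = 212.624.
At 7132 K (t = 71.32):
  R = 329.7·(71.32 − 60)^(-0.1332) = 329.7·11.32^(-0.1332) = 329.7·0.72382 = 238.642.
Gain = 238.642 / 212.624 = 1.1224 → 1.122.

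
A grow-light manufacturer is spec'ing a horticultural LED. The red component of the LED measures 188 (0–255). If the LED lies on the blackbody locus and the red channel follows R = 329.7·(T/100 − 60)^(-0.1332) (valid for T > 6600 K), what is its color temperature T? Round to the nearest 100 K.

12800 K

(t − 60)^(-0.1332) = 188/329.7 = 0.57022.
t − 60 = 0.57022^(1/-0.1332) = 0.57022^(-7.508) = 67.848, so t = 127.848.
T = 100·t = 12785 K → 12800 K to the nearest 100 K.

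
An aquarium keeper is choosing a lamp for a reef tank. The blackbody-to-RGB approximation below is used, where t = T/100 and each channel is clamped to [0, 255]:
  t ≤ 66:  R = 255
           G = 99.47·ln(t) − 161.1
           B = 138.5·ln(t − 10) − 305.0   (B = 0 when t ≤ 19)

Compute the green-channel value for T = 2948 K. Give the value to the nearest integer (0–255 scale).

t = 2948/100 = 29.48; the t ≤ 66 branch applies.
G = 99.47·ln 29.48 − 161.1 = 99.47·3.3837 − 161.1 = 175.478.
Rounded: 175.

175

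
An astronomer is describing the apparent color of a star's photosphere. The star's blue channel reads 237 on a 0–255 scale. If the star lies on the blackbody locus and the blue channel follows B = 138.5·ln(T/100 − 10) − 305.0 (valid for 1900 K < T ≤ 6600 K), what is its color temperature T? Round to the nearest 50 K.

6000 K

ln(t − 10) = (237 + 305.0) / 138.5 = 3.9134.
t − 10 = e^3.9134 = 50.067, so t = 60.067.
T = 100·t = 6007 K → 6000 K to the nearest 50 K.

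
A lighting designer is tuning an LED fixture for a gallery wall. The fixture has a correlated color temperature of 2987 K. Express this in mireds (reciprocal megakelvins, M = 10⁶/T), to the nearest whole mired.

335 mireds

M = 10⁶ / 2987 = 334.784 → 335 mireds.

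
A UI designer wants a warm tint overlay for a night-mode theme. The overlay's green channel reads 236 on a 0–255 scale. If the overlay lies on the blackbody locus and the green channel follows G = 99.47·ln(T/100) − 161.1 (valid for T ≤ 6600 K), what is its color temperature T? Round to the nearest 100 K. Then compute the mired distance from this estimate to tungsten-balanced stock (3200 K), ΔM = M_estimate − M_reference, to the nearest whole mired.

-127 mireds

ln t = (236 + 161.1) / 99.47 = 3.9922.
t = e^3.9922 = 54.172.
T = 100·t = 5417 K → 5400 K to the nearest 100 K.
M_estimate = 10⁶/5400 = 185.19; M_reference = 10⁶/3200 = 312.50.
ΔM = 185.19 − 312.50 = -127.31 → -127 mireds.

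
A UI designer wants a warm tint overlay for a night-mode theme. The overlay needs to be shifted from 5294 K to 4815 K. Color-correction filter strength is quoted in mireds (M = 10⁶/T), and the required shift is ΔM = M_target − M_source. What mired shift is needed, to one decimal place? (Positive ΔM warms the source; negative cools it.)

M_source = 10⁶/5294 = 188.893; M_target = 10⁶/4815 = 207.684.
ΔM = 207.684 − 188.893 = 18.791 → +18.8 mireds, a warming shift.

+18.8 mireds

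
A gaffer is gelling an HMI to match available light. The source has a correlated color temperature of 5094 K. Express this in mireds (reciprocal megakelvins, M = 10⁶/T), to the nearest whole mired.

M = 10⁶ / 5094 = 196.309 → 196 mireds.

196 mireds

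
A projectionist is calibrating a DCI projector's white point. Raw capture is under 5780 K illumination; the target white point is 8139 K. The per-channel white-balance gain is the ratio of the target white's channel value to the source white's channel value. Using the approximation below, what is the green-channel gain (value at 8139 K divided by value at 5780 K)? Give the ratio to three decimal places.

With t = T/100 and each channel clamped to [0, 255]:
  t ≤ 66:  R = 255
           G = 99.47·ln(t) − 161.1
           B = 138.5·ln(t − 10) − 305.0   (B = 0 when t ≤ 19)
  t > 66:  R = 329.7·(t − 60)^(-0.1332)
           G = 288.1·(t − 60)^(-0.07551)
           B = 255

At 5780 K (t = 57.8):
  G = 99.47·ln 57.8 − 161.1 = 99.47·4.0570 − 161.1 = 242.449.
At 8139 K (t = 81.39):
  G = 288.1·(81.39 − 60)^(-0.07551) = 288.1·21.39^(-0.07551) = 288.1·0.79352 = 228.612.
Gain = 228.612 / 242.449 = 0.9429 → 0.943.

0.943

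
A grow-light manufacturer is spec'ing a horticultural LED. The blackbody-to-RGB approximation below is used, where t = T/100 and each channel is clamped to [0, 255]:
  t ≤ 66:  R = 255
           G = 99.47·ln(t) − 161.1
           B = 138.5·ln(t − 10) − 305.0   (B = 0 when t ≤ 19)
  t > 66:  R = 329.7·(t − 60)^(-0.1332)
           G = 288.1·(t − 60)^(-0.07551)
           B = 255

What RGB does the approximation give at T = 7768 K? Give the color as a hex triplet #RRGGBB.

t = 7768/100 = 77.68; the t > 66 branch applies.
R = 329.7·(77.68 − 60)^(-0.1332) = 329.7·17.68^(-0.1332) = 329.7·0.68208 = 224.882.
G = 288.1·(77.68 − 60)^(-0.07551) = 288.1·17.68^(-0.07551) = 288.1·0.80501 = 231.924.
B = 255 by definition for t > 66.
Rounded: (225, 232, 255).
In hex: #E1E8FF.

#E1E8FF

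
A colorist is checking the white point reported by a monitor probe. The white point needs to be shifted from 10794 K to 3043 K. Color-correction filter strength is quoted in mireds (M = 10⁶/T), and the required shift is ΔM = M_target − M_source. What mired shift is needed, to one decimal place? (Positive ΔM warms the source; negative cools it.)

+236.0 mireds

M_source = 10⁶/10794 = 92.644; M_target = 10⁶/3043 = 328.623.
ΔM = 328.623 − 92.644 = 235.979 → +236.0 mireds, a warming shift.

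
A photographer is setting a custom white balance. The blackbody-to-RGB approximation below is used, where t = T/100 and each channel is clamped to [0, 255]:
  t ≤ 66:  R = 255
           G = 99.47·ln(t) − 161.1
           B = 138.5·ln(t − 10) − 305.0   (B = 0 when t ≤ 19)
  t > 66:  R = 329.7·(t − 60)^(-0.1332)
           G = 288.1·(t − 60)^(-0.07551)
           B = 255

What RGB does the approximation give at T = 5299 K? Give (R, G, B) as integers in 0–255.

(255, 234, 216)

t = 5299/100 = 52.99; the t ≤ 66 branch applies.
R = 255 by definition for t ≤ 66.
G = 99.47·ln 52.99 − 161.1 = 99.47·3.9701 − 161.1 = 233.806.
B = 138.5·ln(52.99 − 10) − 305.0 = 138.5·ln 42.99 − 305.0 = 138.5·3.7610 − 305.0 = 215.894.
Rounded: (255, 234, 216).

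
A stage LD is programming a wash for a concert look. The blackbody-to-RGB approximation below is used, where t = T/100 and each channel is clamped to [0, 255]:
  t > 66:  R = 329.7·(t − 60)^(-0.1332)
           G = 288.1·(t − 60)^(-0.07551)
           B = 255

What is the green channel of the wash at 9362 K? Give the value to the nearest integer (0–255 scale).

t = 9362/100 = 93.62; the t > 66 branch applies.
G = 288.1·(93.62 − 60)^(-0.07551) = 288.1·33.62^(-0.07551) = 288.1·0.76688 = 220.938.
Rounded: 221.

221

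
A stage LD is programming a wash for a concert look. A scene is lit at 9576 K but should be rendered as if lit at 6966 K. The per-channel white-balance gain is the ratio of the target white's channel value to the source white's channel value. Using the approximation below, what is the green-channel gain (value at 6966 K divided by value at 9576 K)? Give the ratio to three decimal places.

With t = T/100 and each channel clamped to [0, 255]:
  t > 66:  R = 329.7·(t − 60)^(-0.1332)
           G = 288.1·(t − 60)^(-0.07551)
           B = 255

1.104

At 9576 K (t = 95.76):
  G = 288.1·(95.76 − 60)^(-0.07551) = 288.1·35.76^(-0.07551) = 288.1·0.76331 = 219.911.
At 6966 K (t = 69.66):
  G = 288.1·(69.66 − 60)^(-0.07551) = 288.1·9.66^(-0.07551) = 288.1·0.84261 = 242.755.
Gain = 242.755 / 219.911 = 1.1039 → 1.104.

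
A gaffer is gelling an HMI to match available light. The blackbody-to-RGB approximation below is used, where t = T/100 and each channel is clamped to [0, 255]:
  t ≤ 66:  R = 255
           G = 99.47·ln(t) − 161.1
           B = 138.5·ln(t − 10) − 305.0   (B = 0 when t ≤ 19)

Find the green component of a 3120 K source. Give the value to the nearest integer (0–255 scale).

181

t = 3120/100 = 31.2; the t ≤ 66 branch applies.
G = 99.47·ln 31.2 − 161.1 = 99.47·3.4404 − 161.1 = 181.118.
Rounded: 181.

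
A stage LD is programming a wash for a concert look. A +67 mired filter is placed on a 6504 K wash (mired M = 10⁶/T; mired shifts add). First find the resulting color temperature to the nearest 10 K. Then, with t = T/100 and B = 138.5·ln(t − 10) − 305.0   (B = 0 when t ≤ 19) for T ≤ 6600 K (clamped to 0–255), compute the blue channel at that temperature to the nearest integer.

189

M_in = 10⁶/6504 = 153.75; M_out = 153.75 + (+67) = 220.75.
T_out = 10⁶/220.75 = 4530.0 K → 4530 K; t = 45.3.
B = 138.5·ln(45.3 − 10) − 305.0 = 138.5·ln 35.3 − 305.0 = 138.5·3.5639 − 305.0 = 188.598.
Rounded: 189.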